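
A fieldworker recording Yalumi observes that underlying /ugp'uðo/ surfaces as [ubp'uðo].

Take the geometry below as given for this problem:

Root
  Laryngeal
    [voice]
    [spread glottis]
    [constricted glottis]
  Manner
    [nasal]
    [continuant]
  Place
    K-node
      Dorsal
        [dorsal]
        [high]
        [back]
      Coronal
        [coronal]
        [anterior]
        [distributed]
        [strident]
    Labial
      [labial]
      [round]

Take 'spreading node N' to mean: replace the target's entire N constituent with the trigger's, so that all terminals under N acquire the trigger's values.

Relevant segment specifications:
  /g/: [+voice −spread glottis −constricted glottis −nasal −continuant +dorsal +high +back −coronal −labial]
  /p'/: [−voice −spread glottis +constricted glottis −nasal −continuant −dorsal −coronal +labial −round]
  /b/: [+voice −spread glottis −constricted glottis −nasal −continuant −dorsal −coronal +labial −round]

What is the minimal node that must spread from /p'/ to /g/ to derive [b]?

Place

Feature comparison: [labial], [round], [dorsal], [high], [back] differ between /g/ and [b]; the remaining terminals match.
The smallest constituent containing every changed terminal is Place — each of its daughters lacks at least one of the affected features.
Spreading Place from /p'/ overwrites each of those terminals with /p'/'s values, yielding exactly [b].
Since [voice], [constricted glottis] are preserved even though /p'/ disagrees there, no node above Place spread.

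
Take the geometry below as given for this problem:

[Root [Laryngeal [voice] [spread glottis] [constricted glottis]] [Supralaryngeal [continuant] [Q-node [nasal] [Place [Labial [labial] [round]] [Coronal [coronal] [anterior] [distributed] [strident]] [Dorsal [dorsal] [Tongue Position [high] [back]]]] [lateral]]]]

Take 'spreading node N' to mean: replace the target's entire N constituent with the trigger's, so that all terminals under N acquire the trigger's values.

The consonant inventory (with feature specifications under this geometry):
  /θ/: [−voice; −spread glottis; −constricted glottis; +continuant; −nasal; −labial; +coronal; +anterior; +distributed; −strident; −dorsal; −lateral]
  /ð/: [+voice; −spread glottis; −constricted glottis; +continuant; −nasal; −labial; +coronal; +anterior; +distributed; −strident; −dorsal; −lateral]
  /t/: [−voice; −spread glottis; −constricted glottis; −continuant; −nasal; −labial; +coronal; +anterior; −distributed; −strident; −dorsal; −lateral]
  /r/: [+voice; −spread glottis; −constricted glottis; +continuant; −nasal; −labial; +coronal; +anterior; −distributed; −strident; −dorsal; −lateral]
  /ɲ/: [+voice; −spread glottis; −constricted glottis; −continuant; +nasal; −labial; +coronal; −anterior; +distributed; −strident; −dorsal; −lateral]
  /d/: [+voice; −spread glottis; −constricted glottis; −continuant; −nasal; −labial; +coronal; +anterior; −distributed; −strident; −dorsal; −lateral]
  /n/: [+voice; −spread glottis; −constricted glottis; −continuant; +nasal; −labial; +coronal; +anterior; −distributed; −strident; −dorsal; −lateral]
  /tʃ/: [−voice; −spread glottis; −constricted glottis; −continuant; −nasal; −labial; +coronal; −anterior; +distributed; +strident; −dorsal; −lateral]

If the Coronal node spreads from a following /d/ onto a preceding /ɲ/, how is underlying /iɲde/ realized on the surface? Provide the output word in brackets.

[inde]

Coronal immediately or transitively dominates [coronal], [anterior], [distributed], [strident].
The target acquires /d/'s values for everything under Coronal — [+coronal], [+anterior], [−distributed], [−strident] — while keeping its own [voice], [spread glottis], [constricted glottis], ….
This feature bundle is that of [n], so /iɲde/ surfaces as [inde].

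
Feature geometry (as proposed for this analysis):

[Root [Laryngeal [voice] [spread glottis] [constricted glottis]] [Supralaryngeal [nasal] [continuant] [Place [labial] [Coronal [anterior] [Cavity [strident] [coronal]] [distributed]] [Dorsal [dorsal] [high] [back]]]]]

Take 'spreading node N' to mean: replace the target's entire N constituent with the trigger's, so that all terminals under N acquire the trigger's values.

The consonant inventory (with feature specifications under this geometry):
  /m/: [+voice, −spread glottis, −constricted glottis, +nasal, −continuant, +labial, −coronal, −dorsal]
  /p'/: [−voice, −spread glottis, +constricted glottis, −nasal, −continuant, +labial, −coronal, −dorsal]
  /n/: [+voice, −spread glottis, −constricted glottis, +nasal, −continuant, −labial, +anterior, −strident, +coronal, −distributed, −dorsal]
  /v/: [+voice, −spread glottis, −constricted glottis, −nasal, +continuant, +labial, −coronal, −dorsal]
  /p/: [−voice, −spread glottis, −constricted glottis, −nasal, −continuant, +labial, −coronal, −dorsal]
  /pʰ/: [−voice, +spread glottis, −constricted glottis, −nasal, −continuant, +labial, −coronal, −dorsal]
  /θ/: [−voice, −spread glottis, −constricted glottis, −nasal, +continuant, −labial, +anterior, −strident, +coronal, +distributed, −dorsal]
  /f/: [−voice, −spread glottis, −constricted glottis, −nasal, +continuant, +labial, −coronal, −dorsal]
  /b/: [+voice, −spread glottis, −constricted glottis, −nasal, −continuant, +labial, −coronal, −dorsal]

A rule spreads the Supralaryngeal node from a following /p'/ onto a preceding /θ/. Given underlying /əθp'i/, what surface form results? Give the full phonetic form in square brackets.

[əpp'i]

Supralaryngeal immediately or transitively dominates [nasal], [continuant], [labial], [anterior], [strident], [coronal], [distributed], [dorsal], [high], [back].
The target acquires /p'/'s values for everything under Supralaryngeal — [−nasal], [−continuant], [+labial], [−coronal], [−dorsal] — while keeping its own [voice], [spread glottis], [constricted glottis].
This feature bundle is that of [p], so /əθp'i/ surfaces as [əpp'i].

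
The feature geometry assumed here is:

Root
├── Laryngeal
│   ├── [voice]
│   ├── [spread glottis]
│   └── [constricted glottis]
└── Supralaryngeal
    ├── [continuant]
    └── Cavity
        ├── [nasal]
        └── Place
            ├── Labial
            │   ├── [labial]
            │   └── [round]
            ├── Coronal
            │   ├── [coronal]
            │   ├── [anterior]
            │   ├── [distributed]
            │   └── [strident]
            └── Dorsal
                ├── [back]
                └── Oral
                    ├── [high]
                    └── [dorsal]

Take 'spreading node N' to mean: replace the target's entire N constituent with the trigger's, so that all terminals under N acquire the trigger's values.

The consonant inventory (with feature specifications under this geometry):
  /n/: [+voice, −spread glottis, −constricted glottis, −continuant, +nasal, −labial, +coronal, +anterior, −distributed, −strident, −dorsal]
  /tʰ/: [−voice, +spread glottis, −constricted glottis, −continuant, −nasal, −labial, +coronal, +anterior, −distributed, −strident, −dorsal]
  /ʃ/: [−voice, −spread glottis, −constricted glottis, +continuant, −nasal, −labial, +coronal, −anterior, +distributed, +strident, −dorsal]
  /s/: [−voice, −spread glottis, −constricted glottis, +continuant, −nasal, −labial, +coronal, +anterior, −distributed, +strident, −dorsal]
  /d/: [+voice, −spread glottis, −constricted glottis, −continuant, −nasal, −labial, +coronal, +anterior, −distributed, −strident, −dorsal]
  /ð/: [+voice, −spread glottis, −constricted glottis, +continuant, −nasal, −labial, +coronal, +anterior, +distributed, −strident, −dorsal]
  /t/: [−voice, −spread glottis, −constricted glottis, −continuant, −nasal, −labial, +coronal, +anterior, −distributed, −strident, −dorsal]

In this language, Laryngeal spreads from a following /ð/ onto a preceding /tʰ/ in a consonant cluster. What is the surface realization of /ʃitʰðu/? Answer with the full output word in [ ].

Laryngeal immediately or transitively dominates [voice], [spread glottis], [constricted glottis].
The target acquires /ð/'s values for everything under Laryngeal — [+voice], [−spread glottis], [−constricted glottis] — while keeping its own [continuant], [nasal], [labial], ….
This feature bundle is that of [d], so /ʃitʰðu/ surfaces as [ʃidðu].

[ʃidðu]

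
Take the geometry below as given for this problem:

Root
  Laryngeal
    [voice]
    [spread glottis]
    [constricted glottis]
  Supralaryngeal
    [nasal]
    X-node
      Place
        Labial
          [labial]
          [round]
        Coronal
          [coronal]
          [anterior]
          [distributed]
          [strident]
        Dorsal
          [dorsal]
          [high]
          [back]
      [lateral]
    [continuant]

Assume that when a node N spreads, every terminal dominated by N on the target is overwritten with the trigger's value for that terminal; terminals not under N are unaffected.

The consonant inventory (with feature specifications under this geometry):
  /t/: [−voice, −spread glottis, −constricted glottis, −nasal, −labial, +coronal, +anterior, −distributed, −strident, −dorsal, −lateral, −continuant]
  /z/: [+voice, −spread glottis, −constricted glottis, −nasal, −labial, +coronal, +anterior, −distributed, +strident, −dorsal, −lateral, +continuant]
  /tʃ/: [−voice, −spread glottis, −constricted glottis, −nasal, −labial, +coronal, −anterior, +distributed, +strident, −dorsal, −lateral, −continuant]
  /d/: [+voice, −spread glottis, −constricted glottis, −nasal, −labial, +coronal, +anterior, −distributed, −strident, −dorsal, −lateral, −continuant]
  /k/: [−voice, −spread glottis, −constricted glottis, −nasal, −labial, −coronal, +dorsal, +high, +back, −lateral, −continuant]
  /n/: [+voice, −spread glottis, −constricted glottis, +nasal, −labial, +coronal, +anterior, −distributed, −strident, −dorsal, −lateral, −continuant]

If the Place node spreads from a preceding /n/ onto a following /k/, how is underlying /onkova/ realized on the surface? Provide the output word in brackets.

[ontova]

Terminals under Place in this geometry: [labial], [round], [coronal], [anterior], [distributed], [strident], [dorsal], [high], [back].
After delinking /k/'s Place and linking /n/'s, the affected terminals become [−labial], [+coronal], [+anterior], [−distributed], [−strident], [−dorsal]; [voice], [spread glottis], [constricted glottis], … (outside Place) are retained from /k/.
This feature bundle is that of [t], so /onkova/ surfaces as [ontova].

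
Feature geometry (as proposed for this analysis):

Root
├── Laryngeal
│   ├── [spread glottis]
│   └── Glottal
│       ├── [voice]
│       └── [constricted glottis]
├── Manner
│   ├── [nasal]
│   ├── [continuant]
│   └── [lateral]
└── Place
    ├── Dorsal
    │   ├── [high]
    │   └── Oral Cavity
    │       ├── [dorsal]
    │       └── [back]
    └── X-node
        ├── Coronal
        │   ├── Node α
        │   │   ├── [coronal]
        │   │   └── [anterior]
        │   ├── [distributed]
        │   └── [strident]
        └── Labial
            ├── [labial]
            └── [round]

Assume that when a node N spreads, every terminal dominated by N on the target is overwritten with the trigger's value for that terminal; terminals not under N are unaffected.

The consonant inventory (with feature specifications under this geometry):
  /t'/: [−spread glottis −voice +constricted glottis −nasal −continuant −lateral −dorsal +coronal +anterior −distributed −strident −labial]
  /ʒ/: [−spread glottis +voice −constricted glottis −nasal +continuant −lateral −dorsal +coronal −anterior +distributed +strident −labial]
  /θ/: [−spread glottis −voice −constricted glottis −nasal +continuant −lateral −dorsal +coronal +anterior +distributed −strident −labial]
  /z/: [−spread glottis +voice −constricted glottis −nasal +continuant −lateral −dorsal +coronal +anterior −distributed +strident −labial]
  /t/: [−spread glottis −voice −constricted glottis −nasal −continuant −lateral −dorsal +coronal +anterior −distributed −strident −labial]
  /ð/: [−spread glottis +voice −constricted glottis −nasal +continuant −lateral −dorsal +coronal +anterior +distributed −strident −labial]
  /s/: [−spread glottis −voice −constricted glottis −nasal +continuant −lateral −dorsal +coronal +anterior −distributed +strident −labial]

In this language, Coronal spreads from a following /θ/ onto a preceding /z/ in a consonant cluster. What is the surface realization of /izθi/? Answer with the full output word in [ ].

Coronal immediately or transitively dominates [coronal], [anterior], [distributed], [strident].
Spreading Coronal from /θ/ onto /z/ replaces those values with /θ/'s: [+coronal], [+anterior], [+distributed], [−strident]. Features outside Coronal ([spread glottis], [voice], [constricted glottis], …) stay as in /z/.
The resulting bundle matches /ð/ in the inventory; substituting it for /z/ gives [iðθi].

[iðθi]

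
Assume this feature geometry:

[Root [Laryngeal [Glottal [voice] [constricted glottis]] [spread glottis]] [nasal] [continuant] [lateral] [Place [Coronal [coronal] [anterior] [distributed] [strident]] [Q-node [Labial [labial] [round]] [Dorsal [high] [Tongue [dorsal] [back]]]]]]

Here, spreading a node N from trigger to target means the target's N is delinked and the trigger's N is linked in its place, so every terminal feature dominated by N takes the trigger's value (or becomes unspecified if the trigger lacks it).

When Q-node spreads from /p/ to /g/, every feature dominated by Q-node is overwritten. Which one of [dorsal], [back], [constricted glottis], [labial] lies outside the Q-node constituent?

[constricted glottis]

Under this geometry, Q-node contains [labial], [round], [high], [dorsal], [back].
Of the listed options, [dorsal], [back], [labial] are among these and would be overwritten by spreading Q-node.
[constricted glottis] is not within the Q-node subtree (it hangs from Glottal), so /g/'s [constricted glottis] value survives.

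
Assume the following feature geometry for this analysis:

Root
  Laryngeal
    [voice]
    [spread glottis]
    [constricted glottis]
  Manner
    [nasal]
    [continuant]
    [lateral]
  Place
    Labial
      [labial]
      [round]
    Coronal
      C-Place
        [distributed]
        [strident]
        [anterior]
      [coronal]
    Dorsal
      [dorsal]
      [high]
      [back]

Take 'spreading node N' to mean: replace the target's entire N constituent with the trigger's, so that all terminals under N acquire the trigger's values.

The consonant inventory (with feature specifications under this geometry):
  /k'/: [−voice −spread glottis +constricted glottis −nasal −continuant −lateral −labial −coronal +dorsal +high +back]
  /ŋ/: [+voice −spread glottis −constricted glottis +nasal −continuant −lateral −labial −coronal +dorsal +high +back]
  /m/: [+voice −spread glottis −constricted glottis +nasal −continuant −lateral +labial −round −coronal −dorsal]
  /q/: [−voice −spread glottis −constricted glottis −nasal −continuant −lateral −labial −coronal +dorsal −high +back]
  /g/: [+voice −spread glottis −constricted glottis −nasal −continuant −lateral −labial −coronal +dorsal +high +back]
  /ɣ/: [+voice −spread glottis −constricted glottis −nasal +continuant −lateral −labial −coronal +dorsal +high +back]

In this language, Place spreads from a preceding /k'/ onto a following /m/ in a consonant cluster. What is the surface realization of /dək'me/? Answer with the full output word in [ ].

Place immediately or transitively dominates [labial], [round], [distributed], [strident], [anterior], [coronal], [dorsal], [high], [back].
Spreading Place from /k'/ onto /m/ replaces those values with /k'/'s: [−labial], [−coronal], [+dorsal], [+high], [+back]. Features outside Place ([voice], [spread glottis], [constricted glottis], …) stay as in /m/.
The resulting bundle matches /ŋ/ in the inventory; substituting it for /m/ gives [dək'ŋe].

[dək'ŋe]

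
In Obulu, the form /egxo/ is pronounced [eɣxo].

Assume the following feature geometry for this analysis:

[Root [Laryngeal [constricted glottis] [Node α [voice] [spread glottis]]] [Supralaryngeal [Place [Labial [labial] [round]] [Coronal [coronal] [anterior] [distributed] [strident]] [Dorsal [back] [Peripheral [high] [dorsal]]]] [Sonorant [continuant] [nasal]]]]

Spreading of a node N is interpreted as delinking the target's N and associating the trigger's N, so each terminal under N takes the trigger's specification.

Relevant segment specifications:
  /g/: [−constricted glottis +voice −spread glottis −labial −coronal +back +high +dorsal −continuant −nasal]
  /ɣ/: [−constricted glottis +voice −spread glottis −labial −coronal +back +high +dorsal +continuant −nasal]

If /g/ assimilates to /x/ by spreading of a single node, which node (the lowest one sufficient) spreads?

[continuant]

Feature comparison: [continuant] differs between /g/ and [ɣ]; the remaining terminals match.
With a single altered terminal, the smallest constituent that could spread is that terminal — [continuant].
[voice] stays as in /g/ although /x/ differs there, so no node dominating it spread; among the remaining candidates [continuant] is the lowest that derives the output.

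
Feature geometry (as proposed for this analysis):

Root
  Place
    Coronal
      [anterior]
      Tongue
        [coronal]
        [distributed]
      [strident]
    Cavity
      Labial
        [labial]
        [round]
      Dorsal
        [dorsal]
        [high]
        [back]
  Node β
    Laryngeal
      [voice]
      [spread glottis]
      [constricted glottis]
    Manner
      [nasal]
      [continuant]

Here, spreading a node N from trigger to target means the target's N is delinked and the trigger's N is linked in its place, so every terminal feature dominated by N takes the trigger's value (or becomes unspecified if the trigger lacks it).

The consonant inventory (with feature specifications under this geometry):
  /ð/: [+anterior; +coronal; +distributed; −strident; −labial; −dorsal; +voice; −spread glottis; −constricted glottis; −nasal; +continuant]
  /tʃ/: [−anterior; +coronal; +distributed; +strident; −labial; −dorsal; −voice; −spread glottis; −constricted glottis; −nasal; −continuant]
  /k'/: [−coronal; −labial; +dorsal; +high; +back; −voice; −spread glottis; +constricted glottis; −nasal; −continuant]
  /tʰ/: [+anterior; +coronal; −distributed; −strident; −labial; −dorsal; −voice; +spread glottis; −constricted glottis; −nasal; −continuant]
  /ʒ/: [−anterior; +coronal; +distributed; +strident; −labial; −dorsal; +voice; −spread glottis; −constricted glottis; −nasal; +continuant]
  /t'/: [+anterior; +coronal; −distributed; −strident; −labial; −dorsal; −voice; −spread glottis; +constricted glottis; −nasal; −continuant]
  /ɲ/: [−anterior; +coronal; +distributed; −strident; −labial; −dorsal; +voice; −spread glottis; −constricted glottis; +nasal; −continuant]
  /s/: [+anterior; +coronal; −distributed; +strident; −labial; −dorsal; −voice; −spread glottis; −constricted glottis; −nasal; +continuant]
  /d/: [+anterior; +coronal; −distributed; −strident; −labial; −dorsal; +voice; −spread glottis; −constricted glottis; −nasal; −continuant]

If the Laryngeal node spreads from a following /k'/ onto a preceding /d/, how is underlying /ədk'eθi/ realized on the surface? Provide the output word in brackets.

[ət'k'eθi]

Terminals under Laryngeal in this geometry: [voice], [spread glottis], [constricted glottis].
After delinking /d/'s Laryngeal and linking /k'/'s, the affected terminals become [−voice], [−spread glottis], [+constricted glottis]; [anterior], [coronal], [distributed], … (outside Laryngeal) are retained from /d/.
This feature bundle is that of [t'], so /ədk'eθi/ surfaces as [ət'k'eθi].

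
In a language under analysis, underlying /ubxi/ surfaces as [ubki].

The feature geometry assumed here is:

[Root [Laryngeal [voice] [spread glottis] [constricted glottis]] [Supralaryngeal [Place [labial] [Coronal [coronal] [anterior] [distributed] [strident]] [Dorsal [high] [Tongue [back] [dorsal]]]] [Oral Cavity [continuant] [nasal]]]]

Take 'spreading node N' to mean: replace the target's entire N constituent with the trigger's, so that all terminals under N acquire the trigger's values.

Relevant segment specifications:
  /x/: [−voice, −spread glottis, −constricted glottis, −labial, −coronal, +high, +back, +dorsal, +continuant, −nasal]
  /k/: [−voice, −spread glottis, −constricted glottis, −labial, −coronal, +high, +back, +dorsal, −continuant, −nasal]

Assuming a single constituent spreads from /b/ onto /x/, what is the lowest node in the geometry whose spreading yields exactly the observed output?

The alternation /x/ → [k] changes [continuant] and nothing else.
With a single altered terminal, the smallest constituent that could spread is that terminal — [continuant].
[labial], [dorsal] stay as in /x/ although /b/ differs there, so no node dominating them spread; among the remaining candidates [continuant] is the lowest that derives the output.

[continuant]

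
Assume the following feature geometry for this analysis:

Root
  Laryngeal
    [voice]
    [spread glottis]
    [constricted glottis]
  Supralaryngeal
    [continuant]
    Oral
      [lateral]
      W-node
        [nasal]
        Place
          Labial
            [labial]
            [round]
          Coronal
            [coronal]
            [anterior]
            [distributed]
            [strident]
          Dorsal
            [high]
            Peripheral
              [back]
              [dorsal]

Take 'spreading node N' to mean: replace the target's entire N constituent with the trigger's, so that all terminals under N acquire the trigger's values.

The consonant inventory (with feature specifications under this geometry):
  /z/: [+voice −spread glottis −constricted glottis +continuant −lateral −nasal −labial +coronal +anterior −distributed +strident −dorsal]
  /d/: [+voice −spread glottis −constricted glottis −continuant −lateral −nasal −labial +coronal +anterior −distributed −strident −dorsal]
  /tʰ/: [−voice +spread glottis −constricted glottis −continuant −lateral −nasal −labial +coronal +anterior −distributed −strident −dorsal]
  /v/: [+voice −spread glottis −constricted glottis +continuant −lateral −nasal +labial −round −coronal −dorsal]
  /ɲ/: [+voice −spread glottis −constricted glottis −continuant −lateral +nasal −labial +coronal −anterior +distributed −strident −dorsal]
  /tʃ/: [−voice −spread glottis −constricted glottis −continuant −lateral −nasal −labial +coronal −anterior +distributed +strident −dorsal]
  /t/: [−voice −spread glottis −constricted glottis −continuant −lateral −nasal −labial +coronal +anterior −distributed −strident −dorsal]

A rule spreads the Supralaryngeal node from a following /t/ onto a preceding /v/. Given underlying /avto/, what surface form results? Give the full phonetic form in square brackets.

Supralaryngeal immediately or transitively dominates [continuant], [lateral], [nasal], [labial], [round], [coronal], [anterior], [distributed], [strident], [high], [back], [dorsal].
Spreading Supralaryngeal from /t/ onto /v/ replaces those values with /t/'s: [−continuant], [−lateral], [−nasal], [−labial], [+coronal], [+anterior], [−distributed], [−strident], [−dorsal]. Features outside Supralaryngeal ([voice], [spread glottis], [constricted glottis]) stay as in /v/.
Among the inventory, only /d/ has exactly this specification, giving the surface form [adto].

[adto]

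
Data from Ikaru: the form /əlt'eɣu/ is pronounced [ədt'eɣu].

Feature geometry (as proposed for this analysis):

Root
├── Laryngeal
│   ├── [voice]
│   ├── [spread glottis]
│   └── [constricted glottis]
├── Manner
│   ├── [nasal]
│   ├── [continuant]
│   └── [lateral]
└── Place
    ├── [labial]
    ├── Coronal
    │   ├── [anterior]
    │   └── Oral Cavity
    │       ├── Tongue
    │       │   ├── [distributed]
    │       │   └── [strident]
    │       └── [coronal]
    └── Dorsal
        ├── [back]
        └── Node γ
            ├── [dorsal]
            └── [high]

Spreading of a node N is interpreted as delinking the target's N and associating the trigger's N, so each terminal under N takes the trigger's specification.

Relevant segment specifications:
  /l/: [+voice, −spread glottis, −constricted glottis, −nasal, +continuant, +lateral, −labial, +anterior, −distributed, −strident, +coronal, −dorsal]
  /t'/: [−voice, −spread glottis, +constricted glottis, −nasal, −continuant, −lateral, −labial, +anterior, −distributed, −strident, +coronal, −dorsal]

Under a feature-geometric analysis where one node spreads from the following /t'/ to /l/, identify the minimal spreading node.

Feature comparison: [continuant], [lateral] differ between /l/ and [d]; the remaining terminals match.
Tracing each changed feature up the tree, the paths first meet at Manner; any lower node misses at least one of them.
If Manner spreads, every terminal under it takes /t'/'s value, producing [d] as observed.
Since [voice], [constricted glottis] are preserved even though /t'/ disagrees there, no node above Manner spread.

Manner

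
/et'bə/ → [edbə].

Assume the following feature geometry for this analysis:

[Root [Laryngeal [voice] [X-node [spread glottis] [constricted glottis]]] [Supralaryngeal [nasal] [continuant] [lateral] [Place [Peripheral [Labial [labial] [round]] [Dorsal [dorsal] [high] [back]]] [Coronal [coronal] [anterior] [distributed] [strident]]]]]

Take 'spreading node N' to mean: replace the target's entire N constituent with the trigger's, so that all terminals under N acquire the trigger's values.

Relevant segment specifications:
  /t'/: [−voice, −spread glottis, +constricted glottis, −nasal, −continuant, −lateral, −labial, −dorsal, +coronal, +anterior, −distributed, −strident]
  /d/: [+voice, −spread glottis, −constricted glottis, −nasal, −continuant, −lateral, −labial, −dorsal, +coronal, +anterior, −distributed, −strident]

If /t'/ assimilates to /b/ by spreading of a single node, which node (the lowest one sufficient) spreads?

/t'/ and [d] differ in [voice], [constricted glottis]; every other specified feature is identical.
Tracing each changed feature up the tree, the paths first meet at Laryngeal; any lower node misses at least one of them.
Delinking /t'/'s Laryngeal and associating /b/'s Laryngeal gives precisely the feature bundle of [d].
Since [labial], [coronal] are preserved even though /b/ disagrees there, no node above Laryngeal spread.

Laryngeal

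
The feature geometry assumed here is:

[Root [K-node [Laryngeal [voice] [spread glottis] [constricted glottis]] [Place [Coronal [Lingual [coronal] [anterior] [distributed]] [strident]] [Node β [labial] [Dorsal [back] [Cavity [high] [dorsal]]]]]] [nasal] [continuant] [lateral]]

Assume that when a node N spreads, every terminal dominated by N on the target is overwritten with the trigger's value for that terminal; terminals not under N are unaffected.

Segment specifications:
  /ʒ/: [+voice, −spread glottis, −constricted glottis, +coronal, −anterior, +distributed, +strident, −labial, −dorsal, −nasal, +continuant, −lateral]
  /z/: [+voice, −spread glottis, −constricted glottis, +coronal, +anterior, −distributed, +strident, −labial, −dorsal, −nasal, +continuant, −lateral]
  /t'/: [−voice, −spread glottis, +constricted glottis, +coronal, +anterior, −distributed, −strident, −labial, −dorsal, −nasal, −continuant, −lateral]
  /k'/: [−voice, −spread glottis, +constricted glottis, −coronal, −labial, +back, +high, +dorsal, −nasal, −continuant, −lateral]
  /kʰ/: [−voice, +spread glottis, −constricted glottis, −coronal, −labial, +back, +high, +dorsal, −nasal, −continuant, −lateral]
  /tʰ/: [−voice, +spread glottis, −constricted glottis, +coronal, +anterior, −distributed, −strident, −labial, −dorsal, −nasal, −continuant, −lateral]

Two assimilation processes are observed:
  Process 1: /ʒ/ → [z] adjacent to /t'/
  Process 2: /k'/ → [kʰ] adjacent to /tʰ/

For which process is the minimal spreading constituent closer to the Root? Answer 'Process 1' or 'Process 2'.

Process 2

In Process 1, [anterior], [distributed] change, so the minimal spreading node is Lingual at depth 4.
Process 2 alters [spread glottis], [constricted glottis]; the lowest common ancestor is Laryngeal (depth 2 from Root).
Laryngeal (depth 2) sits above Lingual (depth 4), making Process 2 the one with the higher spreading node.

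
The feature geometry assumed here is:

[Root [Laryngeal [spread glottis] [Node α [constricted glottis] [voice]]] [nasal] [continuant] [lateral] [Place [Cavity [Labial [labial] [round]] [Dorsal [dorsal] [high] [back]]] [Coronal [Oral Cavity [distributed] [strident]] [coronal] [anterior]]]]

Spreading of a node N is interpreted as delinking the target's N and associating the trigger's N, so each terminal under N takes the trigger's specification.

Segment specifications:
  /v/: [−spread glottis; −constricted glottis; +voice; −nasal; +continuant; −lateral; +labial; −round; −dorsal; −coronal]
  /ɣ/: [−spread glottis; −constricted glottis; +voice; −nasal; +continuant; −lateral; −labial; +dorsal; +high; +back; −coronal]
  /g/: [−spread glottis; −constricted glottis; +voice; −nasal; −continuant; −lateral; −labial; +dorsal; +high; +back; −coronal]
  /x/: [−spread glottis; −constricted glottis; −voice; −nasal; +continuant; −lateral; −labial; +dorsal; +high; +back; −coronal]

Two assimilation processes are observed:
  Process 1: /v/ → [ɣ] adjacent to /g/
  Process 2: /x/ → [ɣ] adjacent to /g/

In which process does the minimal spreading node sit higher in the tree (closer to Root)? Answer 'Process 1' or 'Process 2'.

Process 1

Process 1: the features that change are [labial], [round], [dorsal], [high], [back]; the minimal node is Cavity (depth 2).
Process 2 alters [voice]; the lowest dominating node is [voice] (depth 3 from Root).
Cavity is closer to Root than [voice], so Process 1 spreads the higher node.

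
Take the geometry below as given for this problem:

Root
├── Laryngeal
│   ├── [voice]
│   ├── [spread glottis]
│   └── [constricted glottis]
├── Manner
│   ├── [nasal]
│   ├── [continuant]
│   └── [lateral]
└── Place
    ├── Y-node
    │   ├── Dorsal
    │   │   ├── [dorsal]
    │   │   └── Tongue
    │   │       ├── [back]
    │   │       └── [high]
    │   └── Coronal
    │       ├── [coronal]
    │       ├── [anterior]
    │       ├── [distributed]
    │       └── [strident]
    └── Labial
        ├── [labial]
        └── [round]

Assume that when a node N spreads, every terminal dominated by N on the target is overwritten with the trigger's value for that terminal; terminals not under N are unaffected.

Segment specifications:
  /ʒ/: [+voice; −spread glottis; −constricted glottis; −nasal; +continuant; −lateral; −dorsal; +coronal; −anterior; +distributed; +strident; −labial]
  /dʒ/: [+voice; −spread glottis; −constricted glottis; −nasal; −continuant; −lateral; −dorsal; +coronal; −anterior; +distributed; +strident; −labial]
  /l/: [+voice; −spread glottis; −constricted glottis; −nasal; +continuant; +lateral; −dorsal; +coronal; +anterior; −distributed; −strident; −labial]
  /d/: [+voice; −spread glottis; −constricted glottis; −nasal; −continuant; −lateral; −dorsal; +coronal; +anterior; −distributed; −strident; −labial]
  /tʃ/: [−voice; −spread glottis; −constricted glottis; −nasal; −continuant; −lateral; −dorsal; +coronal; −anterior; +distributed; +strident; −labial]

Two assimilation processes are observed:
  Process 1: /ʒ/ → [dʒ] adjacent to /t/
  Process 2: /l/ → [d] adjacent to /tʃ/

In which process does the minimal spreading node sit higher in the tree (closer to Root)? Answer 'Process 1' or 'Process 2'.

Process 2

Process 1 alters [continuant]; the lowest dominating node is [continuant] (depth 2 from Root).
Process 2: the features that change are [continuant], [lateral]; the minimal node is Manner (depth 1).
Manner (depth 1) sits above [continuant] (depth 2), making Process 2 the one with the higher spreading node.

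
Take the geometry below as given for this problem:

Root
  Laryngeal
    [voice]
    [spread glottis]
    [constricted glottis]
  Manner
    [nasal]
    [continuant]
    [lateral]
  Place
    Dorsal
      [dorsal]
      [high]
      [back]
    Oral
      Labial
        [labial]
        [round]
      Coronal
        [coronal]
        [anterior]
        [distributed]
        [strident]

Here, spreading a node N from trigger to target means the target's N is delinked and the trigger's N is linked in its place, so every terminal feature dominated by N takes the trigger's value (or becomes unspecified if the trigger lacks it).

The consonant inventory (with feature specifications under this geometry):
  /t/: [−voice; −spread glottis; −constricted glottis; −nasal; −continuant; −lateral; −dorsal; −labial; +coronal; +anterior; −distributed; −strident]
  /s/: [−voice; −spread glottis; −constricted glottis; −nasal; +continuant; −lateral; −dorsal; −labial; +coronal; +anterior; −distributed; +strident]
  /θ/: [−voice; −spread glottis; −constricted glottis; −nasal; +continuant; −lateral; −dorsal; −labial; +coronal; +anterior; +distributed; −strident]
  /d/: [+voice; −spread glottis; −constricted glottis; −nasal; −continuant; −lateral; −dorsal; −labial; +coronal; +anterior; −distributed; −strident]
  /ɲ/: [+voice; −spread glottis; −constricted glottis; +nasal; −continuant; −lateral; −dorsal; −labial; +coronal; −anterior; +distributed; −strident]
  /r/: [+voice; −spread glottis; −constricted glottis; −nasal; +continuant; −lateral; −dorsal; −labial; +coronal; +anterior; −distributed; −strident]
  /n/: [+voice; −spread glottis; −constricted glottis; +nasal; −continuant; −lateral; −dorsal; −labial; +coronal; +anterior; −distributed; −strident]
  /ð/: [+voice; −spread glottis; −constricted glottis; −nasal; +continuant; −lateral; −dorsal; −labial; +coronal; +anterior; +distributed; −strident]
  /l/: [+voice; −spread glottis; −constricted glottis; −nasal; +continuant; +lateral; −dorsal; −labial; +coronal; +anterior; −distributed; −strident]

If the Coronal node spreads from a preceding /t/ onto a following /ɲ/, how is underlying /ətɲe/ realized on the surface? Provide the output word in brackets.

[ətne]

Coronal immediately or transitively dominates [coronal], [anterior], [distributed], [strident].
After delinking /ɲ/'s Coronal and linking /t/'s, the affected terminals become [+coronal], [+anterior], [−distributed], [−strident]; [voice], [spread glottis], [constricted glottis], … (outside Coronal) are retained from /ɲ/.
This feature bundle is that of [n], so /ətɲe/ surfaces as [ətne].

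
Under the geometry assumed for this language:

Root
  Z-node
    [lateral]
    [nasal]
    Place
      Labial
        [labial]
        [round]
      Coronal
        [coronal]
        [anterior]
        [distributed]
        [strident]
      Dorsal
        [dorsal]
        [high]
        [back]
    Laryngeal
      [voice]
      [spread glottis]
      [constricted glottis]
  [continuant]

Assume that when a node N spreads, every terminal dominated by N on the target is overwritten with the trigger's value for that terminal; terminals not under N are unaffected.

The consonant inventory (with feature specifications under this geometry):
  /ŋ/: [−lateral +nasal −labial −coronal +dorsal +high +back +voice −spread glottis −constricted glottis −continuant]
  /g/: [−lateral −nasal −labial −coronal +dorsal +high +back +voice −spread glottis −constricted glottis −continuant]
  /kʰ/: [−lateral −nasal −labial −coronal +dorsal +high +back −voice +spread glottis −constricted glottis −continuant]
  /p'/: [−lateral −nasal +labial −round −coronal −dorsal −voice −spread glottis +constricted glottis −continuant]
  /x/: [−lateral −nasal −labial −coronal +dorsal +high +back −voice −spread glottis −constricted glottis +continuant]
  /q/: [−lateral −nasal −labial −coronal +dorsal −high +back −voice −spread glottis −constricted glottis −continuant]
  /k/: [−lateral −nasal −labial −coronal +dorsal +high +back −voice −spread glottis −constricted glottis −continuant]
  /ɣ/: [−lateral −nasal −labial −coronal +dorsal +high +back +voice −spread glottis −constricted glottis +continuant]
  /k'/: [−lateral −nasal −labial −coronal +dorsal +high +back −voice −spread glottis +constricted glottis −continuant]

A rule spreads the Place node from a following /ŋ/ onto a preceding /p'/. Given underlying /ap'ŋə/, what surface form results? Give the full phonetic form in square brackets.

[ak'ŋə]

Place immediately or transitively dominates [labial], [round], [coronal], [anterior], [distributed], [strident], [dorsal], [high], [back].
The target acquires /ŋ/'s values for everything under Place — [−labial], [−coronal], [+dorsal], [+high], [+back] — while keeping its own [lateral], [nasal], [voice], ….
The resulting bundle matches /k'/ in the inventory; substituting it for /p'/ gives [ak'ŋə].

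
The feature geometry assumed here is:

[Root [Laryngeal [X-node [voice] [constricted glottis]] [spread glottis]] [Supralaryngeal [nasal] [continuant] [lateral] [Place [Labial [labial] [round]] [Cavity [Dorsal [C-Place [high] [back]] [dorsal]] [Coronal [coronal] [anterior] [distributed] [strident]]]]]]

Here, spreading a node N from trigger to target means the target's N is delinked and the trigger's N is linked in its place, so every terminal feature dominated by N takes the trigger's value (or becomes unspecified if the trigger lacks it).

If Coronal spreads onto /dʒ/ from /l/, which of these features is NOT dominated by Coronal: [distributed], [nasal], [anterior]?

Coronal dominates exactly [coronal], [anterior], [distributed], [strident].
Spreading Coronal replaces [anterior], [distributed] with the trigger's values, since each sits inside the Coronal constituent.
[nasal] is not within the Coronal subtree (it hangs from Supralaryngeal), so /dʒ/'s [nasal] value survives.

[nasal]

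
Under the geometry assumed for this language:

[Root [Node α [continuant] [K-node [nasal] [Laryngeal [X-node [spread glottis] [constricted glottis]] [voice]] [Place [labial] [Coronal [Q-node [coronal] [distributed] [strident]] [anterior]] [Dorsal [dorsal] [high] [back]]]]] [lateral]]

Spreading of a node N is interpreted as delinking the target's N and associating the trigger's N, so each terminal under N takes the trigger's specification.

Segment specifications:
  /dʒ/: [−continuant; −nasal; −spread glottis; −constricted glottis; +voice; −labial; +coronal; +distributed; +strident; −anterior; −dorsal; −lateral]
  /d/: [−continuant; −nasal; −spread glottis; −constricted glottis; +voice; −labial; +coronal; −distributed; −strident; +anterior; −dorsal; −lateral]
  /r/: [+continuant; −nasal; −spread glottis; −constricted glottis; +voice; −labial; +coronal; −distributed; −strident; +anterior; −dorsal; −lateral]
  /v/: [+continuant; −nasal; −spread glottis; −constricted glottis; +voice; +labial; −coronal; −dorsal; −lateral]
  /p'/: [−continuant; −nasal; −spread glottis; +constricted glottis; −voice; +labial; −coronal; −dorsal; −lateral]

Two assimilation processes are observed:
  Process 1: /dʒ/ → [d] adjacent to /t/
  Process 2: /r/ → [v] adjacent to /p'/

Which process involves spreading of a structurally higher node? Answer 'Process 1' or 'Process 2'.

Process 2

In Process 1, [anterior], [distributed], [strident] change, so the minimal spreading node is Coronal at depth 4.
Process 2: the features that change are [labial], [coronal], [anterior], [distributed], [strident]; the minimal node is Place (depth 3).
Place is closer to Root than Coronal, so Process 2 spreads the higher node.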